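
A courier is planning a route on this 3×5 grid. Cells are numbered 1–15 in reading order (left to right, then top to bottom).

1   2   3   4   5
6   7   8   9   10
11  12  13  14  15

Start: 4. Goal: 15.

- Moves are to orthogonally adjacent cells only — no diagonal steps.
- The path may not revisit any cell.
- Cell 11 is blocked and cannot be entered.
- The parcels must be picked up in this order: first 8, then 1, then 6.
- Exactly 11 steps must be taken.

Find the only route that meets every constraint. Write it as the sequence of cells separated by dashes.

The waypoints must appear in the order 8, 1, 6, with no cell reused.
Route from 4: down to 9, left to 8, up to 3, 2× left (reaching 1), down to 6, right to 7, down to 12, 3× right (reaching 15) — 11 moves in all.
Check: order respected (8 at step 2, 1 at step 5, 6 at step 6); 11 moves as required.

4 - 9 - 8 - 3 - 2 - 1 - 6 - 7 - 12 - 13 - 14 - 15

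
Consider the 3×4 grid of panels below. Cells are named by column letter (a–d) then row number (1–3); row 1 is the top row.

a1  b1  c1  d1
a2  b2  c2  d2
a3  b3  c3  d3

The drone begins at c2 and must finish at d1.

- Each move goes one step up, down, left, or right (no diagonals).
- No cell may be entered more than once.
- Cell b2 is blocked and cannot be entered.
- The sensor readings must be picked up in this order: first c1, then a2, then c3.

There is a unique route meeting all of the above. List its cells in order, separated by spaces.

The waypoints must appear in the order c1, a2, c3, with no cell reused.
Route from c2: up to c1, 2× left (reaching a1), 2× down (reaching a3), 3× right (reaching d3), 2× up (reaching d1) — 10 moves in all.
Check: order respected (c1 at step 1, a2 at step 4, c3 at step 7).

c2 c1 b1 a1 a2 a3 b3 c3 d3 d2 d1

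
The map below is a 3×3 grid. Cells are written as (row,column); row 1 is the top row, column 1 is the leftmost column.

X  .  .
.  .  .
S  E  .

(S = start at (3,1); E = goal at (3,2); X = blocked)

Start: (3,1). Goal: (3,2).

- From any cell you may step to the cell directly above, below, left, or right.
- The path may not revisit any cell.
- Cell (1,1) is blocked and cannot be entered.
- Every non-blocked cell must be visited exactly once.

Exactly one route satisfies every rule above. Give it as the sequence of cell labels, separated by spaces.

Need to visit all 8 open cells exactly once, starting at (3,1) and ending at (3,2).
Cell (3,3) has only two open neighbours ((2,3) and (3,2)), so the path must pass straight through it: one of those is the cell it's entered from and the other is where it exits.
Route from (3,1): up to (2,1), right to (2,2), up to (1,2), right to (1,3), 2× down (reaching (3,3)), left to (3,2) — 7 moves in all.
Check: all 8 open cells covered.

(3,1) (2,1) (2,2) (1,2) (1,3) (2,3) (3,3) (3,2)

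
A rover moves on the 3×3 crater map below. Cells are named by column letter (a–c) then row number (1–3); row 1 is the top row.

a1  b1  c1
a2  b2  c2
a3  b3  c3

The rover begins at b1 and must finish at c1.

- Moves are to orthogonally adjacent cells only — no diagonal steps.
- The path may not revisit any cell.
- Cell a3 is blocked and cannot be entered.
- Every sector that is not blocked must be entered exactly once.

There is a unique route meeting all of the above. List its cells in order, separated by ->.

Need to visit all 8 open cells exactly once, starting at b1 and ending at c1.
Cell b3 has only two open neighbours (b2 and c3), so the path must pass straight through it: one of those is the cell it's entered from and the other is where it exits.
Route from b1: left to a1, down to a2, right to b2, down to b3, right to c3, 2× up (reaching c1) — 7 moves in all.
Check: all 8 open cells covered.

b1 -> a1 -> a2 -> b2 -> b3 -> c3 -> c2 -> c1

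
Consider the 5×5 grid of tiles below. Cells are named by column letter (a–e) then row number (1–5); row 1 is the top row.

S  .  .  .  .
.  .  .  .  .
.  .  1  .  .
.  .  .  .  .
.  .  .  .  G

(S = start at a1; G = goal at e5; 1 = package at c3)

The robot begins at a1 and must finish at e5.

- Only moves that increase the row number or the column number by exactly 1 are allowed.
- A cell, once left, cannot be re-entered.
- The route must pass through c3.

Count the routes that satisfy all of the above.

36

A right/down-only route from a1 to e5 makes exactly 4 down-moves and 4 right-moves in some order.
With no other constraints that would be C(8,4) = 70 routes.
Split at c3 and multiply the segment counts: a1→c3: 6; c3→e5: 6; product = 36.
That gives 36 routes.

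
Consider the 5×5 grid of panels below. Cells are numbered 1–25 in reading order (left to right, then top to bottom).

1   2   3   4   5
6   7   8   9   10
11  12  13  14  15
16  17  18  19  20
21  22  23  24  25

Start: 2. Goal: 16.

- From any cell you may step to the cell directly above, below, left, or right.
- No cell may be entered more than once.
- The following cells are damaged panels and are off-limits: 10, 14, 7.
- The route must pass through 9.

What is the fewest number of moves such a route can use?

8

Any route passes through 9 somewhere between 2 and 16. Summing Manhattan distances along the two legs (2 → 9 → 16) gives a lower bound of 3 + 5 = 8 moves.
A route of 8 moves achieves this: 2 → 3 → 4 → 9 → 8 → 13 → 18 → 17 → 16.
Since 8 matches the lower bound, it is optimal.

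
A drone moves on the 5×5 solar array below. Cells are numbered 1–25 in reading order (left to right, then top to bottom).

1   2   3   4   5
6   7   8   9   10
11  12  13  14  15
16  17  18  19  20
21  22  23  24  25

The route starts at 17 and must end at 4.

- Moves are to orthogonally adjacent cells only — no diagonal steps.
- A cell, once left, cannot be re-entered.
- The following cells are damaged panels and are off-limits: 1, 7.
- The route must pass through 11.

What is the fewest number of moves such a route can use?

7

Any route passes through 11 somewhere between 17 and 4. Summing Manhattan distances along the two legs (17 → 11 → 4) gives a lower bound of 2 + 5 = 7 moves.
A route of 7 moves achieves this: 17 → 16 → 11 → 12 → 13 → 8 → 3 → 4.
Since 7 matches the lower bound, it is optimal.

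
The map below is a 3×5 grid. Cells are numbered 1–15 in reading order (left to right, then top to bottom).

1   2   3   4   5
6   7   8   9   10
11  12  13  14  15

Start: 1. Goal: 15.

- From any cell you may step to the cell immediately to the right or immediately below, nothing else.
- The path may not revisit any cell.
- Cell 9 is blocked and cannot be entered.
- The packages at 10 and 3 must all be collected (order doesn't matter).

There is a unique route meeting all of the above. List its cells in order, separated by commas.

1, 2, 3, 4, 5, 10, 15

Moves only go right or down, so the column and row indices never decrease.
Route from 1: 4× right (reaching 5), 2× down (reaching 15) — 6 moves in all.
Check: all required cells visited.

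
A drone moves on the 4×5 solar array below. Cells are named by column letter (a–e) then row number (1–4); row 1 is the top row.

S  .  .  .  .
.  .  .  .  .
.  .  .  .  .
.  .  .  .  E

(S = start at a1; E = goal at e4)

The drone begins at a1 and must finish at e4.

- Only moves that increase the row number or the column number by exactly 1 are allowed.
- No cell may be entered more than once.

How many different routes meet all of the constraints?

A right/down-only route from a1 to e4 makes exactly 3 down-moves and 4 right-moves in some order.
With no other constraints that would be C(7,3) = 35 routes.
That gives 35 routes.

35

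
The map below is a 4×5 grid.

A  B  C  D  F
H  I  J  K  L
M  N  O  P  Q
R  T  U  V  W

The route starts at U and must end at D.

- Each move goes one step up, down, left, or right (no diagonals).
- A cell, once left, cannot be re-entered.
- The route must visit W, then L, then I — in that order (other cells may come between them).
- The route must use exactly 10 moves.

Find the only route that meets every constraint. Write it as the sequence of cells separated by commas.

The waypoints must appear in the order W, L, I, with no cell reused.
Route from U: 2× right (reaching W), 2× up (reaching L), 3× left (reaching I), up to B, 2× right (reaching D) — 10 moves in all.
Check: order respected (W at step 2, L at step 4, I at step 7); 10 moves as required.

U, V, W, Q, L, K, J, I, B, C, D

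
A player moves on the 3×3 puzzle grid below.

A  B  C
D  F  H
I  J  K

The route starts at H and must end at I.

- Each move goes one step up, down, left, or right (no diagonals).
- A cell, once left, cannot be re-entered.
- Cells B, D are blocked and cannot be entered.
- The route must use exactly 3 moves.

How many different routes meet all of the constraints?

Need simple routes of exactly 3 moves from H to I (Manhattan distance 3, so 0 moves are spent on a detour and 0 undoing it).
Enumerating: H K J I | H F J I.
That gives 2 routes.

2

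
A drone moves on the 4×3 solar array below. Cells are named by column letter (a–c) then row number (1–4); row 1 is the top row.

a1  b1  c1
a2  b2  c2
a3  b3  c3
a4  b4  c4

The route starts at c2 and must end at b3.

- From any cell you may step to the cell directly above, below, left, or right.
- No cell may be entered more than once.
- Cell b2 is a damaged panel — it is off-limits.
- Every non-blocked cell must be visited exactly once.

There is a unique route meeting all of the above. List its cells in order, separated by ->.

Need to visit all 11 open cells exactly once, starting at c2 and ending at b3.
Cell c4 has only two open neighbours (c3 and b4), so the path must pass straight through it: one of those is the cell it's entered from and the other is where it exits.
Route from c2: up to c1, 2× left (reaching a1), 3× down (reaching a4), 2× right (reaching c4), up to c3, left to b3 — 10 moves in all.
Check: all 11 open cells covered.

c2 -> c1 -> b1 -> a1 -> a2 -> a3 -> a4 -> b4 -> c4 -> c3 -> b3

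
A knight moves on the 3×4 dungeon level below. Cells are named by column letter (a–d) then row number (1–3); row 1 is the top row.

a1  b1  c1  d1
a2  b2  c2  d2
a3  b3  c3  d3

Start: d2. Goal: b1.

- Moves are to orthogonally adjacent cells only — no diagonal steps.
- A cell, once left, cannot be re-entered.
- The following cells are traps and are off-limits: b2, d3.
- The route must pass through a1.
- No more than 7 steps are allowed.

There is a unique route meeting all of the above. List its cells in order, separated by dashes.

The budget equals the shortest possible length, so every move has to be on a shortest route through the required cells.
Route from d2: left to c2, down to c3, 2× left (reaching a3), 2× up (reaching a1), right to b1 — 7 moves in all.
Check: all required cells visited; 7 ≤ 7 moves.

d2 - c2 - c3 - b3 - a3 - a2 - a1 - b1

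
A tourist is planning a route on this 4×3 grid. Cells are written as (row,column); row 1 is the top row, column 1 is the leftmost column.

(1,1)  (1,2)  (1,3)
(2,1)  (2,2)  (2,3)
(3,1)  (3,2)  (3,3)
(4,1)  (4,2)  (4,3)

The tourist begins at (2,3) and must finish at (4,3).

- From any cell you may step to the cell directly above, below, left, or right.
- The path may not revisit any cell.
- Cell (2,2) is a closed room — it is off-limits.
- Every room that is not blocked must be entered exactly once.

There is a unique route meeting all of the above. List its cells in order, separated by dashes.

(2,3) - (1,3) - (1,2) - (1,1) - (2,1) - (3,1) - (4,1) - (4,2) - (3,2) - (3,3) - (4,3)

Need to visit all 11 open cells exactly once, starting at (2,3) and ending at (4,3).
Route from (2,3): up to (1,3), 2× left (reaching (1,1)), 3× down (reaching (4,1)), right to (4,2), up to (3,2), right to (3,3), down to (4,3) — 10 moves in all.
Check: all 11 open cells covered.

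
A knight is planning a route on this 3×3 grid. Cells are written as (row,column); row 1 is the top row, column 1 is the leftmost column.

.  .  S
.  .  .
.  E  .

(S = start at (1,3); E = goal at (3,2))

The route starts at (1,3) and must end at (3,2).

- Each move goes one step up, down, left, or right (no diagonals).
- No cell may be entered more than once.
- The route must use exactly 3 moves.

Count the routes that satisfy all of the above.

3

Need simple routes of exactly 3 moves from (1,3) to (3,2) (Manhattan distance 3, so 0 moves are spent on a detour and 0 undoing it).
Enumerating: (1,3) (2,3) (3,3) (3,2) | (1,3) (2,3) (2,2) (3,2) | (1,3) (1,2) (2,2) (3,2).
That gives 3 routes.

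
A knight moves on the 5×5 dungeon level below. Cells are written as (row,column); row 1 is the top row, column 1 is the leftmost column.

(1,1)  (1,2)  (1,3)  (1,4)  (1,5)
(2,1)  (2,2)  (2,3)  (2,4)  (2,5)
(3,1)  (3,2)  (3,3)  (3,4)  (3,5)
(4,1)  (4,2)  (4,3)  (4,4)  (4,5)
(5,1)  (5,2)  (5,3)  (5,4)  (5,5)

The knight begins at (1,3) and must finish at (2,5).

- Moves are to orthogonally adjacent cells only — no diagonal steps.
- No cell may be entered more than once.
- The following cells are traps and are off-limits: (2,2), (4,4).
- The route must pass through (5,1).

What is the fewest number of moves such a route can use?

Any route passes through (5,1) somewhere between (1,3) and (2,5). Summing Manhattan distances along the two legs ((1,3) → (5,1) → (2,5)) gives a lower bound of 6 + 7 = 13 moves.
A route of 13 moves achieves this: (1,3) → (2,3) → (3,3) → (4,3) → (4,2) → (4,1) → (5,1) → (5,2) → (5,3) → (5,4) → (5,5) → (4,5) → (3,5) → (2,5).
Since 13 matches the lower bound, it is optimal.

13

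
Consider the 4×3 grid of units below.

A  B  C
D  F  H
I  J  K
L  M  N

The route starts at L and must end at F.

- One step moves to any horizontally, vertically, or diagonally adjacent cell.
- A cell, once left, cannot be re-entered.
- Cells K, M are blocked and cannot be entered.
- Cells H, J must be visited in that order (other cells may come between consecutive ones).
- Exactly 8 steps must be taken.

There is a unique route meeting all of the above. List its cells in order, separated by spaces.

L I D A B C H J F

The waypoints must appear in the order H, J, with no cell reused.
Route from L: up 3 to A, right 2 to C, down 1 to H, down-left 1 to J, up 1 to F — 8 moves in all.
Check: order respected (H at step 6, J at step 7); 8 moves as required.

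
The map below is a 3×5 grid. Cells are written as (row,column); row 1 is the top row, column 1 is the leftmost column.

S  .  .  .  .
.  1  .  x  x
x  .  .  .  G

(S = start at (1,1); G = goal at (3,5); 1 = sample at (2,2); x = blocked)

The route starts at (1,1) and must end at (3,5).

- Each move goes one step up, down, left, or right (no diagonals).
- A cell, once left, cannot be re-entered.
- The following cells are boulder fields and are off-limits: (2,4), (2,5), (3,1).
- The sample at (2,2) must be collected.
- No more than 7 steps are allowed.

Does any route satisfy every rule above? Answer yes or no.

One route that works: (1,1) → (2,1) → (2,2) → (3,2) → (3,3) → (3,4) → (3,5).

yes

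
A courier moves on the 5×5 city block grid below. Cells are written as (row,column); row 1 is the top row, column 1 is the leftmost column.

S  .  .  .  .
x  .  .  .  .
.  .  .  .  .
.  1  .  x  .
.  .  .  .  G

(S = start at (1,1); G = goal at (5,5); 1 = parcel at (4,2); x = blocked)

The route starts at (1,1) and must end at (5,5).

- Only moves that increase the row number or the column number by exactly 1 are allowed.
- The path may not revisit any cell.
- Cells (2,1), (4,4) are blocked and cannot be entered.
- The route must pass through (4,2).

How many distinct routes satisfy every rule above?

2

A right/down-only route from (1,1) to (5,5) makes exactly 4 down-moves and 4 right-moves in some order.
With no other constraints that would be C(8,4) = 70 routes.
Split at (4,2) and multiply the segment counts (each segment already excludes blocked cells): (1,1)→(4,2): 1; (4,2)→(5,5): 2; product = 2.
That gives 2 routes.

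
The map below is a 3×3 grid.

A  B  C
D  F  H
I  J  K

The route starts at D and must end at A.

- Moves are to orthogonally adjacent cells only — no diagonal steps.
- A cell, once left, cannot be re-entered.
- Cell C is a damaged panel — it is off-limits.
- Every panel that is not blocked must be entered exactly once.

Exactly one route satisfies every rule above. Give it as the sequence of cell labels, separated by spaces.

D I J K H F B A

Need to visit all 8 open cells exactly once, starting at D and ending at A.
Route from D: down 1 to I, right 2 to K, up 1 to H, left 1 to F, up 1 to B, left 1 to A — 7 moves in all.
Check: all 8 open cells covered.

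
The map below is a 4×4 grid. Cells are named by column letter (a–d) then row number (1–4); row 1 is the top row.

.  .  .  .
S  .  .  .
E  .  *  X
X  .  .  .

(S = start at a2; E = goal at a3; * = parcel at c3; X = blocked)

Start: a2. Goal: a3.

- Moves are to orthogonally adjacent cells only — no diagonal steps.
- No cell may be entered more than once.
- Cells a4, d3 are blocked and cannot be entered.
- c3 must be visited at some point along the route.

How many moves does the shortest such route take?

5

Any route passes through c3 somewhere between a2 and a3. Summing Manhattan distances along the two legs (a2 → c3 → a3) gives a lower bound of 3 + 2 = 5 moves.
A route of 5 moves achieves this: a2 → b2 → c2 → c3 → b3 → a3.
Since 5 matches the lower bound, it is optimal.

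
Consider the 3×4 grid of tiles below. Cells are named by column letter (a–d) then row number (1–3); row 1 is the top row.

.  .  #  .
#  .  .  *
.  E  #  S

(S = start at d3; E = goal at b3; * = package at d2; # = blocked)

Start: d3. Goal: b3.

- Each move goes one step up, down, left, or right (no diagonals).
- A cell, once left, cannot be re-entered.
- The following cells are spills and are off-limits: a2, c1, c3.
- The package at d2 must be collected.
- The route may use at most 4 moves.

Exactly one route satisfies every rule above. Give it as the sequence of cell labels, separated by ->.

The budget equals the shortest possible length, so every move has to be on a shortest route through the required cells.
Route from d3: up 1 to d2, left 2 to b2, down 1 to b3 — 4 moves in all.
Check: all required cells visited; 4 ≤ 4 moves.

d3 -> d2 -> c2 -> b2 -> b3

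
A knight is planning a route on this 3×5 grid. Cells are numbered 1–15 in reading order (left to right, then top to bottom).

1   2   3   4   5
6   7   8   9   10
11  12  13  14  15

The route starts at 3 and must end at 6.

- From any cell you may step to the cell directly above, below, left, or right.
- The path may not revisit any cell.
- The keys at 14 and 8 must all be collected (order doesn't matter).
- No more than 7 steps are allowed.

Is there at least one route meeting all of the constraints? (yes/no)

yes

One route that works: 3 → 8 → 9 → 14 → 13 → 12 → 7 → 6.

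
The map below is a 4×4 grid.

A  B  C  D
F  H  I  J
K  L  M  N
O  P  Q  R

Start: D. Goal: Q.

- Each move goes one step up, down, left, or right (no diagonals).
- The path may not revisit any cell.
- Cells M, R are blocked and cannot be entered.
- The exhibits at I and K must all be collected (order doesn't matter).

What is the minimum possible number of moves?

8

Any route passes through I and K in some order between D and Q. Summing Manhattan distances along each leg and taking the cheapest ordering (D → I → K → Q) gives a lower bound of 2 + 3 + 3 = 8 moves.
A route of 8 moves achieves this: D → J → I → H → L → K → O → P → Q.
Since 8 matches the lower bound, it is optimal.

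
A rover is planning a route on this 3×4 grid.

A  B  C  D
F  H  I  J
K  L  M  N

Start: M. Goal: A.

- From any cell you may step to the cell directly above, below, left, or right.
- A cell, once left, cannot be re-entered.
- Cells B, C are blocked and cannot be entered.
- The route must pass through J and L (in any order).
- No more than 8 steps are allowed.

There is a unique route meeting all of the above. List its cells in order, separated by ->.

The budget equals the shortest possible length, so every move has to be on a shortest route through the required cells.
Route from M: right to N, up to J, 2× left (reaching H), down to L, left to K, 2× up (reaching A) — 8 moves in all.
Check: all required cells visited; 8 ≤ 8 moves.

M -> N -> J -> I -> H -> L -> K -> F -> A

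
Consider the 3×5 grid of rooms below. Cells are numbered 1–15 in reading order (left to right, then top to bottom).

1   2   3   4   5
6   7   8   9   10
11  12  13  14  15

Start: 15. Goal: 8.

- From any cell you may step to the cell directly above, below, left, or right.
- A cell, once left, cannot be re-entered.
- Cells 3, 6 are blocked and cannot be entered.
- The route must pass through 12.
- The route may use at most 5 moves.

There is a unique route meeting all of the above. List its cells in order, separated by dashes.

15 - 14 - 13 - 12 - 7 - 8

The 5-move cap with required stops at 12 leaves no slack for detours.
Route from 15: 3× left (reaching 12), up to 7, right to 8 — 5 moves in all.
Check: all required cells visited; 5 ≤ 5 moves.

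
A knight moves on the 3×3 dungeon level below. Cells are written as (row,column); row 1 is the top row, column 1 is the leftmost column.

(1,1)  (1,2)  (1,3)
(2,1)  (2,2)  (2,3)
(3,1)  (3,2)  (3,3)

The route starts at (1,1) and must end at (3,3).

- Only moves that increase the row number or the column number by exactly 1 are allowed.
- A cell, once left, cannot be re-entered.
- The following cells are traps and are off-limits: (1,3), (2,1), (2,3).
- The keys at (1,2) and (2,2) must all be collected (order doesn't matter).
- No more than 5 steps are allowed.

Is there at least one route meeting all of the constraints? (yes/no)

One route that works: (1,1) → (1,2) → (2,2) → (3,2) → (3,3).

yes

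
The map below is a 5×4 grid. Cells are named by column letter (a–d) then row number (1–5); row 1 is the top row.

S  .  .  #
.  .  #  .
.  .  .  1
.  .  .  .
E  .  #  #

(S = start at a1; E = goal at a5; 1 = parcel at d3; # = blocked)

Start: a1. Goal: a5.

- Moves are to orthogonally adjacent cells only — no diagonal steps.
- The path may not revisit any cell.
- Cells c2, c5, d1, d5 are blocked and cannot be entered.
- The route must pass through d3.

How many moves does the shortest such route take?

10

Any route passes through d3 somewhere between a1 and a5. Summing Manhattan distances along the two legs (a1 → d3 → a5) gives a lower bound of 5 + 5 = 10 moves.
A route of 10 moves achieves this: a1 → a2 → a3 → b3 → c3 → d3 → d4 → c4 → b4 → b5 → a5.
Since 10 matches the lower bound, it is optimal.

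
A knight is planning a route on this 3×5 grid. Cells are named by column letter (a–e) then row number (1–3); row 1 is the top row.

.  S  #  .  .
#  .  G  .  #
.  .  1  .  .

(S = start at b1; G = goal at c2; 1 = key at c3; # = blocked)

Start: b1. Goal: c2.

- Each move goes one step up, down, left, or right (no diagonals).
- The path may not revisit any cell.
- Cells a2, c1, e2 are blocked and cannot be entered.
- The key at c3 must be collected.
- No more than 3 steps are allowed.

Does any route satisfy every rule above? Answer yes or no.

Even ignoring the no-revisit rule, getting from b1 to c2 via c3 needs at least 3 + 1 = 4 moves (Manhattan distance per leg), which exceeds the 3-move limit.

no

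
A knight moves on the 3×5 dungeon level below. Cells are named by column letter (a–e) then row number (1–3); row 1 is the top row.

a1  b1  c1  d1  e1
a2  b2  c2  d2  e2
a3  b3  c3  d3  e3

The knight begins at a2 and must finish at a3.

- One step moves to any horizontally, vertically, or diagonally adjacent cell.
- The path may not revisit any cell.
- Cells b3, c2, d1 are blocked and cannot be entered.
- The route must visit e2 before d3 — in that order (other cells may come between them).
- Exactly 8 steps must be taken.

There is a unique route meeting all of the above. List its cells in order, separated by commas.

The waypoints must appear in the order e2, d3, with no cell reused.
Route from a2: up-right 1 to b1, right 1 to c1, down-right 1 to d2, right 1 to e2, down-left 1 to d3, left 1 to c3, up-left 1 to b2, down-left 1 to a3 — 8 moves in all.
Check: order respected (e2 at step 4, d3 at step 5); 8 moves as required.

a2, b1, c1, d2, e2, d3, c3, b2, a3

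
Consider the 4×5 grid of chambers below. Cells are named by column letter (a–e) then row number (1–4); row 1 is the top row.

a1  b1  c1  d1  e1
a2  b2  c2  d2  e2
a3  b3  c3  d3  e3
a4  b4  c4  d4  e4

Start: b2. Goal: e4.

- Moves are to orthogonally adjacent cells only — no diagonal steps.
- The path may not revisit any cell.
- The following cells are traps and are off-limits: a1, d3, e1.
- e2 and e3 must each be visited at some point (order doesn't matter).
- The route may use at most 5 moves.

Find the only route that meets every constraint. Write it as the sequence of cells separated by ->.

b2 -> c2 -> d2 -> e2 -> e3 -> e4

The budget equals the shortest possible length, so every move has to be on a shortest route through the required cells.
Route from b2: right 3 to e2, down 2 to e4 — 5 moves in all.
Check: all required cells visited; 5 ≤ 5 moves.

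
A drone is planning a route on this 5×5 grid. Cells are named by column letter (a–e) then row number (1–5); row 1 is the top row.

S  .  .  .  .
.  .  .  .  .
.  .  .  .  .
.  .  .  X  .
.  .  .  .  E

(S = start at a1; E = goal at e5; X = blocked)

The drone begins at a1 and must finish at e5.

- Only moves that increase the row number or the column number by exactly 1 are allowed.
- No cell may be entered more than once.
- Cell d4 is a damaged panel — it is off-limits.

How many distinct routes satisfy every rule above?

30

A right/down-only route from a1 to e5 makes exactly 4 down-moves and 4 right-moves in some order.
With no other constraints that would be C(8,4) = 70 routes.
Subtract routes through each blocked cell (inclusion–exclusion for overlaps): − through d4: 40 → 30.
That gives 30 routes.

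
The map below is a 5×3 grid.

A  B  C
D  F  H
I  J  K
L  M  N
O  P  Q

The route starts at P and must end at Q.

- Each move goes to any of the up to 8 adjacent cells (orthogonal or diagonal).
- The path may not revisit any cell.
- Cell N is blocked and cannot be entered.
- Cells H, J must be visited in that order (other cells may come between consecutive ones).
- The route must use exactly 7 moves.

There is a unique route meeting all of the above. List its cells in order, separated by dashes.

The waypoints must appear in the order H, J, with no cell reused.
Route from P: up-left to L, up to I, up-right to F, right to H, down-left to J, down to M, down-right to Q — 7 moves in all.
Check: order respected (H at step 4, J at step 5); 7 moves as required.

P - L - I - F - H - J - M - Q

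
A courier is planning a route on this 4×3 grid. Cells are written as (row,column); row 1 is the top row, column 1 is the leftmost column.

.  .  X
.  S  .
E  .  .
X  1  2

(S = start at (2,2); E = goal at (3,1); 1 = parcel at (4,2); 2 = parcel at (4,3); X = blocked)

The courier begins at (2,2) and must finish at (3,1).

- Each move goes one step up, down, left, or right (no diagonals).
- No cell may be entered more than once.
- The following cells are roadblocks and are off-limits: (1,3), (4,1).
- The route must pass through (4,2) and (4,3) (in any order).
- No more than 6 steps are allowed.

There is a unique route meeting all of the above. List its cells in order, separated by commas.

(2,2), (2,3), (3,3), (4,3), (4,2), (3,2), (3,1)

The 6-move cap with required stops at (4,2), (4,3) leaves no slack for detours.
Route from (2,2): right to (2,3), 2× down (reaching (4,3)), left to (4,2), up to (3,2), left to (3,1) — 6 moves in all.
Check: all required cells visited; 6 ≤ 6 moves.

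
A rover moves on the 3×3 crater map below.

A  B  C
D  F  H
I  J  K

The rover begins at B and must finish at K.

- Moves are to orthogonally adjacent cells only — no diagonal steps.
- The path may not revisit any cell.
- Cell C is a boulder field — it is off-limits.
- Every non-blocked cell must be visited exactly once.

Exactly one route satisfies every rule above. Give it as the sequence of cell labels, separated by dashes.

Need to visit all 8 open cells exactly once, starting at B and ending at K.
Cell A has only two open neighbours (D and B), so the path must pass straight through it: one of those is the cell it's entered from and the other is where it exits.
Route from B: left to A, 2× down (reaching I), right to J, up to F, right to H, down to K — 7 moves in all.
Check: all 8 open cells covered.

B - A - D - I - J - F - H - K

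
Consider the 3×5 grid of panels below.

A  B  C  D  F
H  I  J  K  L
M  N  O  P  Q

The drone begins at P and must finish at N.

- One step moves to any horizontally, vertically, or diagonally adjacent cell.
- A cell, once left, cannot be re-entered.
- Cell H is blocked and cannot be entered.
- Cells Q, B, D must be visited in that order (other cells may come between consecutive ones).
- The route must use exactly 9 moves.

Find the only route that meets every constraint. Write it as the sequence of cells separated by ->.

P -> Q -> K -> O -> I -> B -> C -> D -> J -> N

The waypoints must appear in the order Q, B, D, with no cell reused.
Route from P: right to Q, up-left to K, down-left to O, up-left to I, up to B, 2× right (reaching D), 2× down-left (reaching N) — 9 moves in all.
Check: order respected (Q at step 1, B at step 5, D at step 7); 9 moves as required.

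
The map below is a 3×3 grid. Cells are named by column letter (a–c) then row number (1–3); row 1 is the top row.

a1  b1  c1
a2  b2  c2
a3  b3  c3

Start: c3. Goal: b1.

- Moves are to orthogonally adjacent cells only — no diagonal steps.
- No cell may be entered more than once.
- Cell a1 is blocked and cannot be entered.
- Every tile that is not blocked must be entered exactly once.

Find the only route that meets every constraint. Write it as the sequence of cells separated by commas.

c3, b3, a3, a2, b2, c2, c1, b1

Need to visit all 8 open cells exactly once, starting at c3 and ending at b1.
Cell a2 has only two open neighbours (a3 and b2), so the path must pass straight through it: one of those is the cell it's entered from and the other is where it exits.
Route from c3: left 2 to a3, up 1 to a2, right 2 to c2, up 1 to c1, left 1 to b1 — 7 moves in all.
Check: all 8 open cells covered.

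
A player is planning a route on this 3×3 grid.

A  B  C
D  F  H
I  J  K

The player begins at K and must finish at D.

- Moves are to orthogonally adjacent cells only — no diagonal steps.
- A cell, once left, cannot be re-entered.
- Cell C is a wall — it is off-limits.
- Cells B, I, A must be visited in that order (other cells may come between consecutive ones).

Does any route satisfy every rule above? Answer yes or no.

no

Even ignoring the required order, no revisit-free route from K to D manages to pass through all of B, I, and A: branching out from K, every path either misses one of them or, having collected them, can no longer reach D without re-entering a cell.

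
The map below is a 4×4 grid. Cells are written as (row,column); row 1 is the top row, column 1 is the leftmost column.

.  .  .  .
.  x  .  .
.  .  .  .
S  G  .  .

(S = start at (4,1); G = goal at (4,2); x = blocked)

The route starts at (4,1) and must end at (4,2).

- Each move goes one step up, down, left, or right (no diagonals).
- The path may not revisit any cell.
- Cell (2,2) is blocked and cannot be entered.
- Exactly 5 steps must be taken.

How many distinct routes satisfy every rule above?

1

Need simple routes of exactly 5 moves from (4,1) to (4,2) (Manhattan distance 1, so 2 moves are spent on a detour and 2 undoing it).
Enumerating: (4,1) (3,1) (3,2) (3,3) (4,3) (4,2).
That gives 1 route.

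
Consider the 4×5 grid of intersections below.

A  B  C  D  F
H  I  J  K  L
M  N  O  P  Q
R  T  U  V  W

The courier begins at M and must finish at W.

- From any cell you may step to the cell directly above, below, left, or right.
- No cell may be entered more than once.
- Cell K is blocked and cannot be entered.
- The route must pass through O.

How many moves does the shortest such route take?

Any route passes through O somewhere between M and W. Summing Manhattan distances along the two legs (M → O → W) gives a lower bound of 2 + 3 = 5 moves.
A route of 5 moves achieves this: M → N → O → U → V → W.
Since 5 matches the lower bound, it is optimal.

5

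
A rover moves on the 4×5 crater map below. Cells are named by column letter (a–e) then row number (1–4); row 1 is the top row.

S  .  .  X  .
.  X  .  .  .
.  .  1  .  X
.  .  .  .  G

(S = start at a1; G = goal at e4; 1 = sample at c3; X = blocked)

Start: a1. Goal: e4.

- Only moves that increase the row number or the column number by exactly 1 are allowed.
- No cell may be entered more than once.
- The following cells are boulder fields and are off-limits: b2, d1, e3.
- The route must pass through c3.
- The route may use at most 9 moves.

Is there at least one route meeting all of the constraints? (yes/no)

yes

One route that works: a1 → a2 → a3 → b3 → c3 → c4 → d4 → e4.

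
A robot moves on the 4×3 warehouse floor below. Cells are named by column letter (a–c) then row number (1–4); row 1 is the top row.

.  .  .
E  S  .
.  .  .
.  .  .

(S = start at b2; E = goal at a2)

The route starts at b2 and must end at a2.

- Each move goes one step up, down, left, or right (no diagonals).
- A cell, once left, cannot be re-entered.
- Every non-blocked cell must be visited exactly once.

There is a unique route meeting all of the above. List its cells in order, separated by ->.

Need to visit all 12 open cells exactly once, starting at b2 and ending at a2.
Cell c4 has only two open neighbours (c3 and b4), so the path must pass straight through it: one of those is the cell it's entered from and the other is where it exits.
Route from b2: down to b3, left to a3, down to a4, 2× right (reaching c4), 3× up (reaching c1), 2× left (reaching a1), down to a2 — 11 moves in all.
Check: all 12 open cells covered.

b2 -> b3 -> a3 -> a4 -> b4 -> c4 -> c3 -> c2 -> c1 -> b1 -> a1 -> a2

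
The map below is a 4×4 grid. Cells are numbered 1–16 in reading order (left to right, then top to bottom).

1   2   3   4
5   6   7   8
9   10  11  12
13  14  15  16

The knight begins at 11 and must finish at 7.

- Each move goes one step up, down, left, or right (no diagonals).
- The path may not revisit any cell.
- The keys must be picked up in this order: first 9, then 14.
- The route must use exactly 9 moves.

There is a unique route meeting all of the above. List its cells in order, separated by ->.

The waypoints must appear in the order 9, 14, with no cell reused.
Route from 11: 2× left (reaching 9), down to 13, 3× right (reaching 16), 2× up (reaching 8), left to 7 — 9 moves in all.
Check: order respected (9 at step 2, 14 at step 4); 9 moves as required.

11 -> 10 -> 9 -> 13 -> 14 -> 15 -> 16 -> 12 -> 8 -> 7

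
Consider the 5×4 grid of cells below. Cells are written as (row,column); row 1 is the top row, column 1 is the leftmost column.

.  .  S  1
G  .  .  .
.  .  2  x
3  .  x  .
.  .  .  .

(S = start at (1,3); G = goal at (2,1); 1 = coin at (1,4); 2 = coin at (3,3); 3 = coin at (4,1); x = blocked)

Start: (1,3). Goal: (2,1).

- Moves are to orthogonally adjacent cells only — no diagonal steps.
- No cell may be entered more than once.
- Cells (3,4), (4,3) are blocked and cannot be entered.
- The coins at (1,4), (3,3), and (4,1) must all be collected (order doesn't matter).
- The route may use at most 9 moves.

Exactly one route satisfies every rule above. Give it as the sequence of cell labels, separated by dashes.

(1,3) - (1,4) - (2,4) - (2,3) - (3,3) - (3,2) - (4,2) - (4,1) - (3,1) - (2,1)

The 9-move cap with required stops at (1,4), (3,3), (4,1) leaves no slack for detours.
Route from (1,3): right 1 to (1,4), down 1 to (2,4), left 1 to (2,3), down 1 to (3,3), left 1 to (3,2), down 1 to (4,2), left 1 to (4,1), up 2 to (2,1) — 9 moves in all.
Check: all required cells visited; 9 ≤ 9 moves.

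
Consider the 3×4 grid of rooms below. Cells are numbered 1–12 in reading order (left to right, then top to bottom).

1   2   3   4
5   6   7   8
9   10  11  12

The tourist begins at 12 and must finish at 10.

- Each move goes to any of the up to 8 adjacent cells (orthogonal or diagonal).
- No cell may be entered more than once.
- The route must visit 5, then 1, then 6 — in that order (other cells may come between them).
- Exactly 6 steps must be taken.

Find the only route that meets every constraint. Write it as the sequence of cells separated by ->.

The waypoints must appear in the order 5, 1, 6, with no cell reused.
Route from 12: up-left 2 to 2, down-left 1 to 5, up 1 to 1, down-right 1 to 6, down 1 to 10 — 6 moves in all.
Check: order respected (5 at step 3, 1 at step 4, 6 at step 5); 6 moves as required.

12 -> 7 -> 2 -> 5 -> 1 -> 6 -> 10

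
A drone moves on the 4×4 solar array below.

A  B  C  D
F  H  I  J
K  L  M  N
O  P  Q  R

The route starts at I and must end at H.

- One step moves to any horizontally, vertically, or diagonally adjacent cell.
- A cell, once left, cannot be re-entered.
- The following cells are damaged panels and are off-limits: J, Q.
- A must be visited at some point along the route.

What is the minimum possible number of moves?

Any route passes through A somewhere between I and H. Summing Chebyshev distances along the two legs (I → A → H) gives a lower bound of 2 + 1 = 3 moves.
A route of 3 moves achieves this: I → B → A → H.
Since 3 matches the lower bound, it is optimal.

3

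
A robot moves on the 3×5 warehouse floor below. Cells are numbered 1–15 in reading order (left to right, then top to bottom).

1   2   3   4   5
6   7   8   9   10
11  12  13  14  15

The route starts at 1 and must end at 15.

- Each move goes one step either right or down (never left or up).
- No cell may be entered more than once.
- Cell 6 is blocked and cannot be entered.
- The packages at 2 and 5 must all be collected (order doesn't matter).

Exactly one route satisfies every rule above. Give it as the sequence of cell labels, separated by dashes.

1 - 2 - 3 - 4 - 5 - 10 - 15

Moves only go right or down, so the column and row indices never decrease.
Route from 1: 4× right (reaching 5), 2× down (reaching 15) — 6 moves in all.
Check: all required cells visited.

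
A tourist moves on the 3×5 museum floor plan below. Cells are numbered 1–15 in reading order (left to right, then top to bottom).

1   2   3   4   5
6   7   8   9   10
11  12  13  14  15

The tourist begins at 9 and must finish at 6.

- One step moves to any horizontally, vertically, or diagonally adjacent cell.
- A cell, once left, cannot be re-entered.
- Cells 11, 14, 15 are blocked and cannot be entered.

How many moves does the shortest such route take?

With diagonal moves allowed, the Chebyshev distance max(|Δrow|,|Δcol|) from 9 to 6 is 3, so at least 3 moves are needed.
A route of 3 moves achieves this: 9 → 3 → 2 → 6.
Since 3 matches the lower bound, it is optimal.

3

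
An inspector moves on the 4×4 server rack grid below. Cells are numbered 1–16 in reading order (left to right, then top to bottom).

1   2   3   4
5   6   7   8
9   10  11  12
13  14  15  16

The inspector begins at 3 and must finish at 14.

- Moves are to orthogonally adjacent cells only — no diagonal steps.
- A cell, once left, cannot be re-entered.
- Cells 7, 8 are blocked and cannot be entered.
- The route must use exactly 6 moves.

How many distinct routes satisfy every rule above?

Need simple routes of exactly 6 moves from 3 to 14 (Manhattan distance 4, so 1 moves are spent on a detour and 1 undoing it).
Enumerating: 3 2 6 10 9 13 14 | 3 2 6 10 11 15 14 | 3 2 6 5 9 13 14 | 3 2 6 5 9 10 14 | 3 2 1 5 9 13 14 | 3 2 1 5 9 10 14 | 3 2 1 5 6 10 14.
That gives 7 routes.

7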